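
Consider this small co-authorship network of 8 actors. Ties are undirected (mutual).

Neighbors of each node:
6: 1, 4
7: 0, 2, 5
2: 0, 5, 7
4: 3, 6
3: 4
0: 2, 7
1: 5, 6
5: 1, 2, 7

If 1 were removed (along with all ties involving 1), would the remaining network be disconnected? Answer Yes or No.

Removing 1 leaves {3, 4, and 6} with no path to {0, 2, 5, and 7}, so the network splits into 2 components. 1 is a cut vertex.

Yes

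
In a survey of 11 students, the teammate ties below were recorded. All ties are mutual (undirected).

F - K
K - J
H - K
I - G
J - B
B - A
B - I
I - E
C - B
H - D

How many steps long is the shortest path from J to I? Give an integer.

One shortest route is J – B – I, which uses 2 edges, and J and I are not directly tied, so nothing shorter exists. So d(J,I) = 2.

2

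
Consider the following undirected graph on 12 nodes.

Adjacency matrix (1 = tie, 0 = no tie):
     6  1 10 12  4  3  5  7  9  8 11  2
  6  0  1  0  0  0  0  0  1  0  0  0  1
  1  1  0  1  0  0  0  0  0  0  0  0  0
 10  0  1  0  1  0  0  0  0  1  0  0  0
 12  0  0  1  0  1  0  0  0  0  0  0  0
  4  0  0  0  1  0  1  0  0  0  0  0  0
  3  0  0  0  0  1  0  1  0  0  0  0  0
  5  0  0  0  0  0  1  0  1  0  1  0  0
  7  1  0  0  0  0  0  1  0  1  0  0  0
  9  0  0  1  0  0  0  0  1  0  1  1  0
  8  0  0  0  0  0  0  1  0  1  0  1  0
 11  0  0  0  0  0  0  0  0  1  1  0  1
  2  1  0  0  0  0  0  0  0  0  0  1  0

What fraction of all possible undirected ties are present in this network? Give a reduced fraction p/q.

8/33

There are 16 edges and 12 nodes, so the maximum possible is C(12,2) = 66.
Density = 16/66 = 8/33.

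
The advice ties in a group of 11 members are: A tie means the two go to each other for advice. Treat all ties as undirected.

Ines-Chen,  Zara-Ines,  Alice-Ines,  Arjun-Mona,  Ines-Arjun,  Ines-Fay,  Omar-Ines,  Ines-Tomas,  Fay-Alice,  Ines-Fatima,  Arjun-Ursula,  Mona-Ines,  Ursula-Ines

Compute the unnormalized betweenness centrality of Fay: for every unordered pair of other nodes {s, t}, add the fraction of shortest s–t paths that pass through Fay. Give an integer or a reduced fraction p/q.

No shortest path between any pair of other nodes passes through Fay.
Summing the contributions gives betweenness(Fay) = 0.

0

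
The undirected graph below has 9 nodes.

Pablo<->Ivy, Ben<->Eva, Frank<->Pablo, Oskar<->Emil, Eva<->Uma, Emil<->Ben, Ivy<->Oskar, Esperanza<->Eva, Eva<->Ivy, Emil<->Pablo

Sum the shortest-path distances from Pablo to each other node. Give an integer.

15

Distances from Pablo: Ben:2, Emil:1, Esperanza:3, Eva:2, Frank:1, Ivy:1, Oskar:2, Uma:3.
Sum = 2 + 1 + 3 + 2 + 1 + 1 + 2 + 3 = 15.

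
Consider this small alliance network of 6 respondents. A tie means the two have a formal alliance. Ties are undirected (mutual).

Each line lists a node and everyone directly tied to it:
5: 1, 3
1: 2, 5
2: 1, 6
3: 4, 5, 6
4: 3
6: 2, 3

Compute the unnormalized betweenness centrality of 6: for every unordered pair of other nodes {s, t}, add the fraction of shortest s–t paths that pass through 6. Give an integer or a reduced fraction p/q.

2

Pairs whose geodesics pass through 6 — 2–4: 1; 2–3: 1.
All other pairs contribute 0.
Summing the contributions gives betweenness(6) = 2.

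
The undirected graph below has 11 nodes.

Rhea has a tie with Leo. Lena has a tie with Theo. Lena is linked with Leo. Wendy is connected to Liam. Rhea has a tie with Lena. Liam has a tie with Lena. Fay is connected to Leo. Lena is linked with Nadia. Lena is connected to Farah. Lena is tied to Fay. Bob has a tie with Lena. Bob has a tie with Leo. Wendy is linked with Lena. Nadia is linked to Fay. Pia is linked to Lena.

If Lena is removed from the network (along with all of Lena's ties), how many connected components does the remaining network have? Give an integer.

5

Without Lena, the remaining ties split the others into: {Bob, Fay, Leo, Nadia, Rhea}; {Liam, Wendy}; {Farah}; {Pia}; {Theo}.
That's 5 separate components.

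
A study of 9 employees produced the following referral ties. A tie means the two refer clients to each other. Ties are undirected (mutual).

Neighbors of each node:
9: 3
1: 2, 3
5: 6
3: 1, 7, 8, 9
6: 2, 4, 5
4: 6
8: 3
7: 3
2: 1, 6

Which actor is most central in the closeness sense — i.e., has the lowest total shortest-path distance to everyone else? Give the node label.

1

Farness (sum of distances to all others) for each node — 1:16, 2:17, 3:17, 4:27, 5:27, 6:20, 7:24, 8:24, 9:24.
The smallest farness is 16, for 1, so 1 has the highest closeness.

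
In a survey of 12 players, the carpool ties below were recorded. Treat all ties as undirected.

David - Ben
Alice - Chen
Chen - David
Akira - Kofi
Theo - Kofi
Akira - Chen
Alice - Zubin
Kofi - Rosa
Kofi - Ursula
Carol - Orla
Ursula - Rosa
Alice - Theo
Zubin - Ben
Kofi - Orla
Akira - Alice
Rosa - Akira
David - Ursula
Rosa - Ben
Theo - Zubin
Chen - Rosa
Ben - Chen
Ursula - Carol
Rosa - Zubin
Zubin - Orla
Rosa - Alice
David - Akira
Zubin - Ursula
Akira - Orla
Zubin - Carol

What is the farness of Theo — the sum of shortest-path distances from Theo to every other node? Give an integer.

Distances from Theo: Akira:2, Alice:1, Ben:2, Carol:2, Chen:2, David:3, Kofi:1, Orla:2, Rosa:2, Ursula:2, Zubin:1.
Sum = 2 + 1 + 2 + 2 + 2 + 3 + 1 + 2 + 2 + 2 + 1 = 20.

20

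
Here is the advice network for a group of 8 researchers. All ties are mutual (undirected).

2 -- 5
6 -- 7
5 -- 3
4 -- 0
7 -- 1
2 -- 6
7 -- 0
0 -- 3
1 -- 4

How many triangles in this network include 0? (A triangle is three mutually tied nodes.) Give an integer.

0

0's neighbors are 3, 4, and 7, but none of them are tied to each other, so no triangle contains 0.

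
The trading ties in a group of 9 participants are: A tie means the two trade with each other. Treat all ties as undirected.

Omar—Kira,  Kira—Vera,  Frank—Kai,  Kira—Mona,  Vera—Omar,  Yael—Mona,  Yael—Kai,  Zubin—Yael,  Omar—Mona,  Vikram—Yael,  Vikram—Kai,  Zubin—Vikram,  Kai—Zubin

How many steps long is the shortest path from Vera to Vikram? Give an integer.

4

One shortest route is Vera – Kira – Mona – Yael – Vikram, which uses 4 edges, and at distance 3 from Vera we only reach {Yael}, which does not include Vikram. So d(Vera,Vikram) = 4.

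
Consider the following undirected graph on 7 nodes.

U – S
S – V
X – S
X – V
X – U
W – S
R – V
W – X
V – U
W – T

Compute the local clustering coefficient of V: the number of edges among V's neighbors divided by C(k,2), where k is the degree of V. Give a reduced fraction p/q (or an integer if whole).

1/2

V's neighbors: R, S, U, and X (k = 4).
Possible neighbor pairs: C(4,2) = 6. Edges among them: S–U, S–X, U–X → e = 3.
Clustering(V) = 3/6 = 1/2.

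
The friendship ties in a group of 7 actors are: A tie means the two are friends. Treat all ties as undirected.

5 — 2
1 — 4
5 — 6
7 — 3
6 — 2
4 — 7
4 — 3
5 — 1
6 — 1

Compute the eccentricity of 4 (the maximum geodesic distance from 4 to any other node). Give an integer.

Distances from 4: 1:1, 2:3, 3:1, 5:2, 6:2, 7:1.
The largest is 3 (to 2), so the eccentricity of 4 is 3.

3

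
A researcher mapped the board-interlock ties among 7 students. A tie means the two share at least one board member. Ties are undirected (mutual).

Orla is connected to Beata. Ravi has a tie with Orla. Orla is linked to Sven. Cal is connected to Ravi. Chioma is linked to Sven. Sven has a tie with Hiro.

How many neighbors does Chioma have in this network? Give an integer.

1

Chioma is directly tied to Sven. That is 1 neighbor, so the degree of Chioma is 1.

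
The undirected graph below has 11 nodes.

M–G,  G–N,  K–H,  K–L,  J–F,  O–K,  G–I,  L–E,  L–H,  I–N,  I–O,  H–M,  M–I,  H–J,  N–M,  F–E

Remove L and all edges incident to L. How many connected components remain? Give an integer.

L's neighbors (E, H, and K) remain reachable from one another through other ties, so the rest of the network stays in one piece.

1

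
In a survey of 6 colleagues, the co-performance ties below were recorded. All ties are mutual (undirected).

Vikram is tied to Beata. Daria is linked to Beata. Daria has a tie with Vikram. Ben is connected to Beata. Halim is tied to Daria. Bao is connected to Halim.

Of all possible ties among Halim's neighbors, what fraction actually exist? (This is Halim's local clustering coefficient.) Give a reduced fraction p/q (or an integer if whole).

Halim's neighbors: Bao and Daria (k = 2).
Possible neighbor pairs: C(2,2) = 1. Edges among them: none → e = 0.
Clustering(Halim) = 0/1.

0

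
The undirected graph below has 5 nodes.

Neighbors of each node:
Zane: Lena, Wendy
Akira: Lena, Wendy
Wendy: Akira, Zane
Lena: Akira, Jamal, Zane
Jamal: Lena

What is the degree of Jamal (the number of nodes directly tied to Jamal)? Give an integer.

1

Jamal is directly tied to Lena. That is 1 neighbor, so the degree of Jamal is 1.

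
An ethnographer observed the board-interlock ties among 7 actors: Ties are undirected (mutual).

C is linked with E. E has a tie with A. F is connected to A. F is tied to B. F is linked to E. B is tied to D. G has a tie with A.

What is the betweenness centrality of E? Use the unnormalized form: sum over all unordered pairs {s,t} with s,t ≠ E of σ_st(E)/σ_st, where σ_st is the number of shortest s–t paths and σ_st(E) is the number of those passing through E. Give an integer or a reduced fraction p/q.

5

Pairs whose geodesics pass through E — F–C: 1; B–C: 1; G–C: 1; D–C: 1; A–C: 1.
All other pairs contribute 0.
Summing the contributions gives betweenness(E) = 5.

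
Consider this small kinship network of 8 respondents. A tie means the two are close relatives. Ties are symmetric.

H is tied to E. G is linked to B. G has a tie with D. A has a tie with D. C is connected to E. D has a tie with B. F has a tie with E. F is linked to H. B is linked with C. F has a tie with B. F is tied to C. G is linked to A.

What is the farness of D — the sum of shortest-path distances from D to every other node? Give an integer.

13

Distances from D: A:1, B:1, C:2, E:3, F:2, G:1, H:3.
Sum = 1 + 1 + 2 + 3 + 2 + 1 + 3 = 13.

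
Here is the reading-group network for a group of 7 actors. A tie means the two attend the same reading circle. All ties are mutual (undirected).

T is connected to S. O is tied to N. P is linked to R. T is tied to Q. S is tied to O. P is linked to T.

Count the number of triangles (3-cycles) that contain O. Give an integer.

0

O's neighbors are N and S, but none of them are tied to each other, so no triangle contains O.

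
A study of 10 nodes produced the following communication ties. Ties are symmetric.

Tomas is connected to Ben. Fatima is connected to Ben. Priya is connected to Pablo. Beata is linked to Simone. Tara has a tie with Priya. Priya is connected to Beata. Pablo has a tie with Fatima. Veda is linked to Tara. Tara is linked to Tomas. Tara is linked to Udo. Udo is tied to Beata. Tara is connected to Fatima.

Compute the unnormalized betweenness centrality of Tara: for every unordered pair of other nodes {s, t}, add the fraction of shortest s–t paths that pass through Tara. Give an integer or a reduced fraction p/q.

613/30

Pairs whose geodesics pass through Tara — Veda–Ben: 2/2; Veda–Simone: 2/2; Veda–Tomas: 1; Veda–Priya: 1; Veda–Pablo: 2/2; Veda–Beata: 2/2; Veda–Udo: 1; Veda–Fatima: 1; Ben–Simone: 4/5; Ben–Priya: 2/3; Ben–Beata: 4/5; Ben–Udo: 2/2; Simone–Tomas: 2/2; Simone–Fatima: 2/3 … (+10 more pairs).
All other pairs contribute 0.
Summing the contributions gives betweenness(Tara) = 613/30.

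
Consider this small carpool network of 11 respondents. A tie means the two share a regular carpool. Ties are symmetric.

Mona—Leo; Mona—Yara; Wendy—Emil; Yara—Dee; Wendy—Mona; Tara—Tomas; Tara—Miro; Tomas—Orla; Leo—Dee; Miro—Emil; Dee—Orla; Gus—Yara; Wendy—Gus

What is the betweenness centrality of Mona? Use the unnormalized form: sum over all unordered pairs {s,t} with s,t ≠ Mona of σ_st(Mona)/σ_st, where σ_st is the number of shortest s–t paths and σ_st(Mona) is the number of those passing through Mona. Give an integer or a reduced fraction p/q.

Pairs whose geodesics pass through Mona — Yara–Wendy: 1/2; Yara–Emil: 1/2; Yara–Miro: 1/2; Yara–Leo: 1/2; Gus–Leo: 2/3; Wendy–Orla: 2/3; Wendy–Dee: 2/3; Wendy–Leo: 1; Emil–Dee: 2/3; Emil–Leo: 1; Miro–Leo: 1.
All other pairs contribute 0.
Summing the contributions gives betweenness(Mona) = 23/3.

23/3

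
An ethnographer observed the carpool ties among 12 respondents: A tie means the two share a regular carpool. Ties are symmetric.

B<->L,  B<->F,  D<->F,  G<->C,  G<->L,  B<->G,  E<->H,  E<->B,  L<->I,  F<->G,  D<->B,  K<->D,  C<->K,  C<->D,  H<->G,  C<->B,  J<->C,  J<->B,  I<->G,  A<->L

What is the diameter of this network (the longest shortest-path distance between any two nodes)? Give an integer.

Eccentricity of each node (its greatest distance to any other): A:4, B:2, C:3, D:3, E:3, F:3, G:2, H:3, I:3, J:3, K:4, L:3.
The maximum eccentricity is 4, realized for instance by the pair A–K via A – L – B – C – K. So the diameter is 4.

4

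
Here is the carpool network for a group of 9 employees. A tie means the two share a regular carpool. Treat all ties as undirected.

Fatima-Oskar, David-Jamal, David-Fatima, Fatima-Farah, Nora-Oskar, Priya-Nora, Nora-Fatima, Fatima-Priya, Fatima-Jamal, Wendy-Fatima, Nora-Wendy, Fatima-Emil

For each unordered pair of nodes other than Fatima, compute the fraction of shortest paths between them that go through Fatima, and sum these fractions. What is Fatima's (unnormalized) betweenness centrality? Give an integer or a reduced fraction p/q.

Pairs whose geodesics pass through Fatima — Emil–Jamal: 1; Emil–Oskar: 1; Emil–Priya: 1; Emil–Farah: 1; Emil–Wendy: 1; Emil–David: 1; Emil–Nora: 1; Jamal–Oskar: 1; Jamal–Priya: 1; Jamal–Farah: 1; Jamal–Wendy: 1; Jamal–Nora: 1; Oskar–Priya: 1/2; Oskar–Farah: 1 … (+10 more pairs).
All other pairs contribute 0.
Summing the contributions gives betweenness(Fatima) = 45/2.

45/2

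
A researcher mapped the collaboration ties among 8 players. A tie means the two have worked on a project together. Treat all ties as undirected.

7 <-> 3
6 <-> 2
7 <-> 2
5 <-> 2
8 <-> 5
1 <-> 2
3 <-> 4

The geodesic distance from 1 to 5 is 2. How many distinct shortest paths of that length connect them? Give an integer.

1

The shortest distance is 2, and the only length-2 path is 1–2–5. So there is exactly 1 shortest path.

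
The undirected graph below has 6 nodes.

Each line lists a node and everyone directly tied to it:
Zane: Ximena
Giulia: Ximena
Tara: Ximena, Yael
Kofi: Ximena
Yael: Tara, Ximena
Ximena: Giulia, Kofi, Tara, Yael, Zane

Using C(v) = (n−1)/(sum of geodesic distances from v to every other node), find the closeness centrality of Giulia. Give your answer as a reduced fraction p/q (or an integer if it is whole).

Distances from Giulia: Kofi:2, Tara:2, Ximena:1, Yael:2, Zane:2. Sum = 9.
n = 6, so closeness = 5/9.

5/9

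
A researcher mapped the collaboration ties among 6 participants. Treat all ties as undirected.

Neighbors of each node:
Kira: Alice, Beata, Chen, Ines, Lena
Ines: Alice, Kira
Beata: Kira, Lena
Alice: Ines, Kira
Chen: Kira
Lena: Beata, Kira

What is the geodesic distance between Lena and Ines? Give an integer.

2

One shortest route is Lena – Kira – Ines, which uses 2 edges, and Lena and Ines are not directly tied, so nothing shorter exists. So d(Lena,Ines) = 2.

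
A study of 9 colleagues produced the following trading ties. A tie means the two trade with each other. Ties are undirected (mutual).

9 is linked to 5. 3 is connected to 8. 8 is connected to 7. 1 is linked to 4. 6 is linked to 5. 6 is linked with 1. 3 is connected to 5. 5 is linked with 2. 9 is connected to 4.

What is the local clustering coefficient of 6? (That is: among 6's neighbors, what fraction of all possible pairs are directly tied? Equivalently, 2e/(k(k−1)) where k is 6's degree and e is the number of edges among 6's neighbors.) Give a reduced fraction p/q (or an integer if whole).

0

6's neighbors: 1 and 5 (k = 2).
Possible neighbor pairs: C(2,2) = 1. Edges among them: none → e = 0.
Clustering(6) = 0/1.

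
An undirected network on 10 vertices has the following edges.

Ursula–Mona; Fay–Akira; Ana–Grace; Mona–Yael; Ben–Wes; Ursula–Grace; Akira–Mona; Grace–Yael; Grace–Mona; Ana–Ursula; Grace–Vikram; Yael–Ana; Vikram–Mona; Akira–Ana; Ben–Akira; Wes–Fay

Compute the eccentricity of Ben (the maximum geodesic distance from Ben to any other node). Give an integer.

Distances from Ben: Akira:1, Ana:2, Fay:2, Grace:3, Mona:2, Ursula:3, Vikram:3, Wes:1, Yael:3.
The largest is 3 (to Yael, Ursula, Grace, and Vikram), so the eccentricity of Ben is 3.

3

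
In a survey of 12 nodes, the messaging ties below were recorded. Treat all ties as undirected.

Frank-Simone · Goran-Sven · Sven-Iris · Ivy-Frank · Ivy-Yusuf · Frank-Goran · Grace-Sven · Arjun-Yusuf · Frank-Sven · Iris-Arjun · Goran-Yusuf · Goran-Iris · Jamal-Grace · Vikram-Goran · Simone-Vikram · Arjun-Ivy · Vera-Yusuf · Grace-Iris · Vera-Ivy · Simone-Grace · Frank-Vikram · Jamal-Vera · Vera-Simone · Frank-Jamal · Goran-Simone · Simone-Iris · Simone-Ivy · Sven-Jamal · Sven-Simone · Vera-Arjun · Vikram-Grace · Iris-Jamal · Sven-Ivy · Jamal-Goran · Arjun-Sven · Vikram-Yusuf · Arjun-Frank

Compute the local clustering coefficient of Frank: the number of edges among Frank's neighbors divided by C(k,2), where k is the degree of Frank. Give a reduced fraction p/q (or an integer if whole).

11/21

Frank's neighbors: Arjun, Goran, Ivy, Jamal, Simone, Sven, and Vikram (k = 7).
Possible neighbor pairs: C(7,2) = 21. Edges among them: Arjun–Ivy, Arjun–Sven, Goran–Jamal, Goran–Simone, Goran–Sven, Goran–Vikram, Ivy–Simone, Ivy–Sven, Jamal–Sven, Simone–Sven, Simone–Vikram → e = 11.
Clustering(Frank) = 11/21.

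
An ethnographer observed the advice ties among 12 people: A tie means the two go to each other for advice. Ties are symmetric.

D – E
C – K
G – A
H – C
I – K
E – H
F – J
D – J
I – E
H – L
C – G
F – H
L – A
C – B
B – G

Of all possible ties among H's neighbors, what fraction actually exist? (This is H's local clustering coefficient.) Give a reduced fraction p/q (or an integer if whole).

H's neighbors: C, E, F, and L (k = 4).
Possible neighbor pairs: C(4,2) = 6. Edges among them: none → e = 0.
Clustering(H) = 0/6 = 0.

0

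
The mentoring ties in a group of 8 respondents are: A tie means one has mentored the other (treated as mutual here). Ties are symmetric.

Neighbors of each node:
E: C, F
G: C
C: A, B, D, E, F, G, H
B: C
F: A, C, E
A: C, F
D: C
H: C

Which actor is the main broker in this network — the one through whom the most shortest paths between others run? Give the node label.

C

Unnormalized betweenness of each node: A:0, B:0, C:37/2, D:0, E:0, F:1/2, G:0, H:0.
C has the largest value, 37/2, making it the main broker — the node through which the most shortest paths run.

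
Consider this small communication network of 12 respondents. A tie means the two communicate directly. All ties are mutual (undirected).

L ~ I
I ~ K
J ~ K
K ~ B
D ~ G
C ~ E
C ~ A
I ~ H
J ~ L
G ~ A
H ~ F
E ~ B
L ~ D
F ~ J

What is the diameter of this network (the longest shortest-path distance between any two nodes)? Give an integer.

5

Eccentricity of each node (its greatest distance to any other): A:5, B:4, C:5, D:4, E:4, F:5, G:4, H:5, I:4, J:4, K:4, L:4.
The maximum eccentricity is 5, realized for instance by the pair H–C via H – I – K – B – E – C. So the diameter is 5.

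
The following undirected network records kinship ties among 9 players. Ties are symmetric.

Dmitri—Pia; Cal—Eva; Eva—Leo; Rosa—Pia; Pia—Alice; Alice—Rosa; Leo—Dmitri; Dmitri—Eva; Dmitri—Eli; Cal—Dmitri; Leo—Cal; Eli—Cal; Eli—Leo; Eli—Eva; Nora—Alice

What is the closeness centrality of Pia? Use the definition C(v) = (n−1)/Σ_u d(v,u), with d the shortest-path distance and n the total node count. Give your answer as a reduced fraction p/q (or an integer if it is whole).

Distances from Pia: Alice:1, Cal:2, Dmitri:1, Eli:2, Eva:2, Leo:2, Nora:2, Rosa:1. Sum = 13.
n = 9, so closeness = 8/13.

8/13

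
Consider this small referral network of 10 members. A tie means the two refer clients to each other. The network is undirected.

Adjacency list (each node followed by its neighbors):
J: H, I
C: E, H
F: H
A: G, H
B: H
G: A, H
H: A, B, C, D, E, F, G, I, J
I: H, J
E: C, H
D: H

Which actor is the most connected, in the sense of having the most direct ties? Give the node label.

Degrees — A:2, B:1, C:2, D:1, E:2, F:1, G:2, H:9, I:2, J:2.
The maximum is 9, attained only by H.

H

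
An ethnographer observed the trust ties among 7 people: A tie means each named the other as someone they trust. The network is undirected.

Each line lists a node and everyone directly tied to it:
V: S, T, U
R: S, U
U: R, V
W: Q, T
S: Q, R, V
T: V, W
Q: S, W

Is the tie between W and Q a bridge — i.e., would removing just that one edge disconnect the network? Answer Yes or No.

Even without that edge, W still reaches Q via W – T – V – S – Q, so the network stays connected. Not a bridge.

No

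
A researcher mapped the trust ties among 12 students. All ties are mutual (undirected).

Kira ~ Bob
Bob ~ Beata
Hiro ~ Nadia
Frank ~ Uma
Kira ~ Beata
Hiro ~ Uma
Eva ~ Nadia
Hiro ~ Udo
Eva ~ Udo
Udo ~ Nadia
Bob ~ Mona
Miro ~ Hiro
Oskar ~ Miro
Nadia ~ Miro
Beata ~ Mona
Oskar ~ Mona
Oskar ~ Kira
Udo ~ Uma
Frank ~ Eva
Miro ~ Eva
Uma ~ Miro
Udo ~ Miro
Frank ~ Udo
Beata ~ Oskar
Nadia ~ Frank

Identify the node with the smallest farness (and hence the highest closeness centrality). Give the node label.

Farness (sum of distances to all others) for each node — Beata:25, Bob:33, Eva:23, Frank:28, Hiro:23, Kira:26, Miro:17, Mona:26, Nadia:22, Oskar:19, Udo:21, Uma:23.
The smallest farness is 17, for Miro, so Miro has the highest closeness.

Miro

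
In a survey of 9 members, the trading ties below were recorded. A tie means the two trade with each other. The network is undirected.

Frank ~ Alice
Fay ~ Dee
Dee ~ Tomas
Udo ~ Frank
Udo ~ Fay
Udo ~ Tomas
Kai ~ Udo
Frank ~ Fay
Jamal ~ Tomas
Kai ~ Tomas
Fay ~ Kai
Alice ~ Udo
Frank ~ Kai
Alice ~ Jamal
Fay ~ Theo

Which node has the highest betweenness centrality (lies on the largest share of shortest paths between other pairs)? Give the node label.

Unnormalized betweenness of each node: Alice:23/10, Dee:16/15, Fay:19/2, Frank:43/20, Jamal:3/4, Kai:47/30, Theo:0, Tomas:26/5, Udo:67/15.
Fay has the largest value, 19/2, making it the main broker — the node through which the most shortest paths run.

Fay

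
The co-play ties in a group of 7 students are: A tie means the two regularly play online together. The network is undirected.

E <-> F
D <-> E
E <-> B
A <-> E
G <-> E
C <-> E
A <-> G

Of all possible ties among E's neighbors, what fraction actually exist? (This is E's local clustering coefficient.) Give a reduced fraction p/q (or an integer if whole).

1/15

E's neighbors: A, B, C, D, F, and G (k = 6).
Possible neighbor pairs: C(6,2) = 15. Edges among them: A–G → e = 1.
Clustering(E) = 1/15.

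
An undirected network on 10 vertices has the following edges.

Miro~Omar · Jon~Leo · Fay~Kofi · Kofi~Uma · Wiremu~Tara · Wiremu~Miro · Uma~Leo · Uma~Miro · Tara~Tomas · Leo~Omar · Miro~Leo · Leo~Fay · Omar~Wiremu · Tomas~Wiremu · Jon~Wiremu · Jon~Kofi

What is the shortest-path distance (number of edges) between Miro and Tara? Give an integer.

One shortest route is Miro – Wiremu – Tara, which uses 2 edges, and Miro and Tara are not directly tied, so nothing shorter exists. So d(Miro,Tara) = 2.

2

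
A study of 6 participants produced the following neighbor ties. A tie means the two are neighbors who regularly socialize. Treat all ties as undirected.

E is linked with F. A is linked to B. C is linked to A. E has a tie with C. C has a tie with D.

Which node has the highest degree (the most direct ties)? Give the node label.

Degrees — A:2, B:1, C:3, D:1, E:2, F:1.
The maximum is 3, attained only by C.

C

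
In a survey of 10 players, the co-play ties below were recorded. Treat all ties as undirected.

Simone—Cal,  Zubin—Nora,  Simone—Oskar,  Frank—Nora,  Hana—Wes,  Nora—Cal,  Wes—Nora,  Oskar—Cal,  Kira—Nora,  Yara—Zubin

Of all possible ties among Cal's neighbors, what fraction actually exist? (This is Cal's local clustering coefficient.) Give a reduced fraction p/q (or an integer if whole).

Cal's neighbors: Nora, Oskar, and Simone (k = 3).
Possible neighbor pairs: C(3,2) = 3. Edges among them: Oskar–Simone → e = 1.
Clustering(Cal) = 1/3.

1/3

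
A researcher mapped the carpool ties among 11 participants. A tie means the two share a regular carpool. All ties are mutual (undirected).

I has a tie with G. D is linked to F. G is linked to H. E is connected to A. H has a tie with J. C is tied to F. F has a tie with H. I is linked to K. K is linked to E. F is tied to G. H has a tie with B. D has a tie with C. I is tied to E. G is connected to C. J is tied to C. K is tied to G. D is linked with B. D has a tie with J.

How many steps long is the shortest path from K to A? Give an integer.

2

One shortest route is K – E – A, which uses 2 edges, and K and A are not directly tied, so nothing shorter exists. So d(K,A) = 2.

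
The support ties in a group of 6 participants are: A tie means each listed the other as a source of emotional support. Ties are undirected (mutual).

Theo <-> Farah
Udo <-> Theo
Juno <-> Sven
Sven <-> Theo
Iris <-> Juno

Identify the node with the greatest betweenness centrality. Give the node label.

Theo

Unnormalized betweenness of each node: Farah:0, Iris:0, Juno:4, Sven:6, Theo:7, Udo:0.
Theo has the largest value, 7, making it the main broker — the node through which the most shortest paths run.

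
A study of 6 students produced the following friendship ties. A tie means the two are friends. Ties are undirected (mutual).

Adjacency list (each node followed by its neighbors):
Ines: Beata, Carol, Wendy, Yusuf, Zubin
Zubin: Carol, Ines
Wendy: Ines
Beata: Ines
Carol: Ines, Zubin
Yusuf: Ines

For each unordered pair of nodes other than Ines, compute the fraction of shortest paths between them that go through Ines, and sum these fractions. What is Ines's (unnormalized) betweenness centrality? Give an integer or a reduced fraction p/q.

9

Pairs whose geodesics pass through Ines — Carol–Wendy: 1; Carol–Yusuf: 1; Carol–Beata: 1; Wendy–Yusuf: 1; Wendy–Zubin: 1; Wendy–Beata: 1; Yusuf–Zubin: 1; Yusuf–Beata: 1; Zubin–Beata: 1.
All other pairs contribute 0.
Summing the contributions gives betweenness(Ines) = 9.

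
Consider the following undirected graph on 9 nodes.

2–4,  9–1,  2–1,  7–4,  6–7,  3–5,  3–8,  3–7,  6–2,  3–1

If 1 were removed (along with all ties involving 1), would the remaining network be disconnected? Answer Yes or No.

Yes

Removing 1 leaves {9} with no path to {2, 3, 4, 5, 6, 7, and 8}, so the network splits into 2 components. 1 is a cut vertex.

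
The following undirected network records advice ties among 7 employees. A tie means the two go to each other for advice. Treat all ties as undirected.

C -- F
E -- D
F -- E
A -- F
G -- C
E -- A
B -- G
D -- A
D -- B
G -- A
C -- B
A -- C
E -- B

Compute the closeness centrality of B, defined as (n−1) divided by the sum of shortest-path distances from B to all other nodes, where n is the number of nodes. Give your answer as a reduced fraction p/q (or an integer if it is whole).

Distances from B: A:2, C:1, D:1, E:1, F:2, G:1. Sum = 8.
n = 7, so closeness = 6/8 = 3/4.

3/4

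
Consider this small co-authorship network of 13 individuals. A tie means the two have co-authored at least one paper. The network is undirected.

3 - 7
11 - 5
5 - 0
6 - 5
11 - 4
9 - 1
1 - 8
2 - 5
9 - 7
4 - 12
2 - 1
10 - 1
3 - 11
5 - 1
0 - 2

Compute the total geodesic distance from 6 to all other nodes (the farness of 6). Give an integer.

Distances from 6: 0:2, 1:2, 2:2, 3:3, 4:3, 5:1, 7:4, 8:3, 9:3, 10:3, 11:2, 12:4.
Sum = 2 + 2 + 2 + 3 + 3 + 1 + 4 + 3 + 3 + 3 + 2 + 4 = 32.

32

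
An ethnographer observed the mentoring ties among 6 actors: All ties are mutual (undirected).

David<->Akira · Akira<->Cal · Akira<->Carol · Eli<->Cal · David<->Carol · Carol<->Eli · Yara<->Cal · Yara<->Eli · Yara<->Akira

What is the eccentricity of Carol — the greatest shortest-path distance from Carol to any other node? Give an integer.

Distances from Carol: Akira:1, Cal:2, David:1, Eli:1, Yara:2.
The largest is 2 (to Cal and Yara), so the eccentricity of Carol is 2.

2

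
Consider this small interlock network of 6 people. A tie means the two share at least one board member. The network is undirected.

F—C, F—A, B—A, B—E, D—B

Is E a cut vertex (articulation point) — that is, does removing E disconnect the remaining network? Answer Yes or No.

Even without E, every remaining node can still reach every other (the residual graph is connected), so E is not a cut vertex.

No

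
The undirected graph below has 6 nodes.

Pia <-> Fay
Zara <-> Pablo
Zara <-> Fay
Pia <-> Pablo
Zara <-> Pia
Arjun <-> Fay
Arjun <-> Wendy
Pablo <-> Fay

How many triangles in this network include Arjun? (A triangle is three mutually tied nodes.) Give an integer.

Arjun's neighbors are Fay and Wendy, but none of them are tied to each other, so no triangle contains Arjun.

0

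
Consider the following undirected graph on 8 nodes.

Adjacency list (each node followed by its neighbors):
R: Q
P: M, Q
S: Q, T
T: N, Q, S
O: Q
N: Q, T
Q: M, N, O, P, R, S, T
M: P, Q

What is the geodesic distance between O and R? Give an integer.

One shortest route is O – Q – R, which uses 2 edges, and O and R are not directly tied, so nothing shorter exists. So d(O,R) = 2.

2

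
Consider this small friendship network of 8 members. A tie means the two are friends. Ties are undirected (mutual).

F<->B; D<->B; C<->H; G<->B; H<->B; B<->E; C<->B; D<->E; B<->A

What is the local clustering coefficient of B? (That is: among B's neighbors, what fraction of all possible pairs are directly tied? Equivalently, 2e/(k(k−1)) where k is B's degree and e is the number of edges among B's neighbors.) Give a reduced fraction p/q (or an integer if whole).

2/21

B's neighbors: A, C, D, E, F, G, and H (k = 7).
Possible neighbor pairs: C(7,2) = 21. Edges among them: C–H, D–E → e = 2.
Clustering(B) = 2/21.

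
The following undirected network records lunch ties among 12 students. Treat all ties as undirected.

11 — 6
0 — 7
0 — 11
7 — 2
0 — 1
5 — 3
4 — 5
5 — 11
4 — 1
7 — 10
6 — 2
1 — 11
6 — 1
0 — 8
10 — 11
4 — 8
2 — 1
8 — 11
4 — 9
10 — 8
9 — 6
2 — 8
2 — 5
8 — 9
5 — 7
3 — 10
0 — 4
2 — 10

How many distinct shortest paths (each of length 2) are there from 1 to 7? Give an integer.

2

The shortest distance is 2. The length-2 paths are: 1–0–7; 1–2–7.
That gives 2 distinct shortest paths.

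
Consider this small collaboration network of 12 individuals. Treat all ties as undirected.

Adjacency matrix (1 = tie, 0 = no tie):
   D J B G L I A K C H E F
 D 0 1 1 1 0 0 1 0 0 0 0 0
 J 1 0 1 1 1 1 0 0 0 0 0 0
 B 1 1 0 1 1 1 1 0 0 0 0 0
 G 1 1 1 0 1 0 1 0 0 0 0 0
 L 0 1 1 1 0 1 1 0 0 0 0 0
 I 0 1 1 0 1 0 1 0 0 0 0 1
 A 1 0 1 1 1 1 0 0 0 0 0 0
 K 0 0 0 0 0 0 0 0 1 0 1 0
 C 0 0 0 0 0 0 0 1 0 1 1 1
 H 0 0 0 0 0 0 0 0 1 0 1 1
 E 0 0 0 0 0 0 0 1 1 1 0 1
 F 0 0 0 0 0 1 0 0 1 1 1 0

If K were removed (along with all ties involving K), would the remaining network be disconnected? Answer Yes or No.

Even without K, every remaining node can still reach every other (the residual graph is connected), so K is not a cut vertex.

No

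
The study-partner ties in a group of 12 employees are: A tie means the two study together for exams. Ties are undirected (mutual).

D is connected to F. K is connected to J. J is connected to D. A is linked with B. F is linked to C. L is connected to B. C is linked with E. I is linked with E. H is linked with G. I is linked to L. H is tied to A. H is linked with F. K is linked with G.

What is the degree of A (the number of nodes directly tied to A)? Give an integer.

A is directly tied to B and H. That is 2 neighbors, so the degree of A is 2.

2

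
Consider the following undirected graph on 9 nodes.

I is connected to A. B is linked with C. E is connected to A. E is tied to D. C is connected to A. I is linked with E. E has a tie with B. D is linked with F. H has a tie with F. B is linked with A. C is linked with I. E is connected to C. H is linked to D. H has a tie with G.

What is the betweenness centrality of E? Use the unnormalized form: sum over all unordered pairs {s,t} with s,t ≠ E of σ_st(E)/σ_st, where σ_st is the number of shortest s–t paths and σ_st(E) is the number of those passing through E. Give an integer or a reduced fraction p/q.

49/3

Pairs whose geodesics pass through E — A–H: 1; A–D: 1; A–G: 1; A–F: 1; I–B: 1/3; I–H: 1; I–D: 1; I–G: 1; I–F: 1; B–H: 1; B–D: 1; B–G: 1; B–F: 1; C–H: 1 … (+3 more pairs).
All other pairs contribute 0.
Summing the contributions gives betweenness(E) = 49/3.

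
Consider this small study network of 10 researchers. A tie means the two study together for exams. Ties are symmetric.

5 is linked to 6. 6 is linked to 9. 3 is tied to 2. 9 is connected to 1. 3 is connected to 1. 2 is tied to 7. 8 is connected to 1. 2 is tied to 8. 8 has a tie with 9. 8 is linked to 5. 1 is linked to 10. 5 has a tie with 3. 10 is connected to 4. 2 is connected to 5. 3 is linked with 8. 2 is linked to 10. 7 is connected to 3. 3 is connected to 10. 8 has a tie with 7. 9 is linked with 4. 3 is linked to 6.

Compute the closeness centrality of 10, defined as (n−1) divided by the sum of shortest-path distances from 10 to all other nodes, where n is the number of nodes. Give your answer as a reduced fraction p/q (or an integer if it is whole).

9/14

Distances from 10: 1:1, 2:1, 3:1, 4:1, 5:2, 6:2, 7:2, 8:2, 9:2. Sum = 14.
n = 10, so closeness = 9/14.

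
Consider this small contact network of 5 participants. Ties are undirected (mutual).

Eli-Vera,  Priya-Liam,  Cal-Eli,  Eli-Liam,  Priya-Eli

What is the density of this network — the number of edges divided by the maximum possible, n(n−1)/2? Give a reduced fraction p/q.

1/2

There are 5 edges and 5 nodes, so the maximum possible is C(5,2) = 10.
Density = 5/10 = 1/2.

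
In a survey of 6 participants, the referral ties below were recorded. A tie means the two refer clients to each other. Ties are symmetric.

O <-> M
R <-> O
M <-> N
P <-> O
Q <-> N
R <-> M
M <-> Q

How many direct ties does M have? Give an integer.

4

M is directly tied to N, O, Q, and R. That is 4 neighbors, so the degree of M is 4.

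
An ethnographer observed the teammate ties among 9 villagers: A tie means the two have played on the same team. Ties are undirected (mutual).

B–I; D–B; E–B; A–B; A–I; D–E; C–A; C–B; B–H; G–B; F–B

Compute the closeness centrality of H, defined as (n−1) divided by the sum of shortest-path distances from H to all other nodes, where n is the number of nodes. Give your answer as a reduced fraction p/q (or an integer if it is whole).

Distances from H: A:2, B:1, C:2, D:2, E:2, F:2, G:2, I:2. Sum = 15.
n = 9, so closeness = 8/15.

8/15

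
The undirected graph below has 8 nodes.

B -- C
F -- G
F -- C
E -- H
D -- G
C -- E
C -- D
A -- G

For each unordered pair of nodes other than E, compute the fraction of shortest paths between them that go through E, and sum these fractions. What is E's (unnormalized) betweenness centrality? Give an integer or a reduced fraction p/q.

6

Pairs whose geodesics pass through E — F–H: 1; D–H: 1; C–H: 1; G–H: 2/2; A–H: 2/2; B–H: 1.
All other pairs contribute 0.
Summing the contributions gives betweenness(E) = 6.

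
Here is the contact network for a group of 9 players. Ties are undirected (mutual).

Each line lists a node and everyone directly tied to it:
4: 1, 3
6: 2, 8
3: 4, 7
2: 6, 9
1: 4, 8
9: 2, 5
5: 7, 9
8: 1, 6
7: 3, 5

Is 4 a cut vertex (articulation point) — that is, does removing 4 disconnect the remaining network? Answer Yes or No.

Even without 4, every remaining node can still reach every other (the residual graph is connected), so 4 is not a cut vertex.

No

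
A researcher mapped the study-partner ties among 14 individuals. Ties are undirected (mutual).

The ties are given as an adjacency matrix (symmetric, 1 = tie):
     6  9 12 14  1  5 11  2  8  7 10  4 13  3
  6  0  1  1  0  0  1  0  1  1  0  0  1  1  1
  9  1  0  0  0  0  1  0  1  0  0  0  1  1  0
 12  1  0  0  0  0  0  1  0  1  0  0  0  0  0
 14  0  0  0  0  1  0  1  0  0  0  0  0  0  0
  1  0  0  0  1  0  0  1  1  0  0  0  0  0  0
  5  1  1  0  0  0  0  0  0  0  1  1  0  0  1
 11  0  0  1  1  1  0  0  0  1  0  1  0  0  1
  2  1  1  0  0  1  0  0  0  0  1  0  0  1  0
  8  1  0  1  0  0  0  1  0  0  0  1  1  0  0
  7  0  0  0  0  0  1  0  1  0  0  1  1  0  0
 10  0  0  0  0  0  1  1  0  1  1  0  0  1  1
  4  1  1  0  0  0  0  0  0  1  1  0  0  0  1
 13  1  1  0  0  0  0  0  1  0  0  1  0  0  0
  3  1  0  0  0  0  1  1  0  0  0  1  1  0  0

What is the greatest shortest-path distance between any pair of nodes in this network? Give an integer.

Eccentricity of each node (its greatest distance to any other): 1:3, 2:2, 3:2, 4:3, 5:3, 6:3, 7:3, 8:2, 9:3, 10:2, 11:3, 12:3, 13:3, 14:3.
The maximum eccentricity is 3, realized for instance by the pair 6–14 via 6 – 2 – 1 – 14. So the diameter is 3.

3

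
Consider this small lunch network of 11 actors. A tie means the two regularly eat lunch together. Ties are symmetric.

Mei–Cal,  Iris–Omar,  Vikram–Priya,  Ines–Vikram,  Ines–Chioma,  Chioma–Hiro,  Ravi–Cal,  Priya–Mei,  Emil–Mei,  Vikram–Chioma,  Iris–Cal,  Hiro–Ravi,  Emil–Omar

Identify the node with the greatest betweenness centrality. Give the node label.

Unnormalized betweenness of each node: Cal:29/2, Chioma:6, Emil:9/2, Hiro:13/2, Ines:0, Iris:7/2, Mei:33/2, Omar:1, Priya:23/2, Ravi:17/2, Vikram:19/2.
Mei has the largest value, 33/2, making it the main broker — the node through which the most shortest paths run.

Mei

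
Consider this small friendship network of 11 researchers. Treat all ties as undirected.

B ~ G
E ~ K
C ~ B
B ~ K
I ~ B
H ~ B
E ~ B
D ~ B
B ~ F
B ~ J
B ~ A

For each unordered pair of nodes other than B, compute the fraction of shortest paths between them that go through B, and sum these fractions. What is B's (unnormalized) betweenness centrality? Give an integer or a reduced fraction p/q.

44

Pairs whose geodesics pass through B — D–H: 1; D–F: 1; D–E: 1; D–I: 1; D–C: 1; D–G: 1; D–K: 1; D–J: 1; D–A: 1; H–F: 1; H–E: 1; H–I: 1; H–C: 1; H–G: 1 … (+30 more pairs).
All other pairs contribute 0.
Summing the contributions gives betweenness(B) = 44.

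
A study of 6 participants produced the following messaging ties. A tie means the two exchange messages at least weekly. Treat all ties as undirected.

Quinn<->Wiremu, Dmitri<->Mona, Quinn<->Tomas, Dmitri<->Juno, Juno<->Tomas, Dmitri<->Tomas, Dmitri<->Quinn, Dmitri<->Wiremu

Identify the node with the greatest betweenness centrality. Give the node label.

Unnormalized betweenness of each node: Dmitri:6, Juno:0, Mona:0, Quinn:1/2, Tomas:1/2, Wiremu:0.
Dmitri has the largest value, 6, making it the main broker — the node through which the most shortest paths run.

Dmitri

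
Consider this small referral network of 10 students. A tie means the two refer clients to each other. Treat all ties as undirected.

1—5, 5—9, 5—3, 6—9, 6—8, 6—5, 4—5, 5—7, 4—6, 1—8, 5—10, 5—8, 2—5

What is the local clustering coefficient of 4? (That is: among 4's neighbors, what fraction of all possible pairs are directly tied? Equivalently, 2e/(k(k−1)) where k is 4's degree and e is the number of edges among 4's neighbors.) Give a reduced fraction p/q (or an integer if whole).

1

4's neighbors: 5 and 6 (k = 2).
Possible neighbor pairs: C(2,2) = 1. Edges among them: 5–6 → e = 1.
Clustering(4) = 1/1.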